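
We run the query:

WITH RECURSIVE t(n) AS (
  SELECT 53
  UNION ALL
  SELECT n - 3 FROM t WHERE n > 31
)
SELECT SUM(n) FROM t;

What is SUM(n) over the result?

369

Base: n=53.
Iteration 1: 53 > 31 holds -> n = 53 - 3 = 50.
Iteration 2: 50 > 31 holds -> n = 50 - 3 = 47.
Iteration 3: 47 > 31 holds -> n = 47 - 3 = 44.
Iteration 4: 44 > 31 holds -> n = 44 - 3 = 41.
Iteration 5: 41 > 31 holds -> n = 41 - 3 = 38.
Iteration 6: 38 > 31 holds -> n = 38 - 3 = 35.
Iteration 7: 35 > 31 holds -> n = 35 - 3 = 32.
Iteration 8: 32 > 31 holds -> n = 32 - 3 = 29.
Iteration 9: 29 > 31 fails; recursion stops.
SUM(n) = 53 + 50 + 47 + 44 + 41 + 38 + 35 + 32 + 29 = 369.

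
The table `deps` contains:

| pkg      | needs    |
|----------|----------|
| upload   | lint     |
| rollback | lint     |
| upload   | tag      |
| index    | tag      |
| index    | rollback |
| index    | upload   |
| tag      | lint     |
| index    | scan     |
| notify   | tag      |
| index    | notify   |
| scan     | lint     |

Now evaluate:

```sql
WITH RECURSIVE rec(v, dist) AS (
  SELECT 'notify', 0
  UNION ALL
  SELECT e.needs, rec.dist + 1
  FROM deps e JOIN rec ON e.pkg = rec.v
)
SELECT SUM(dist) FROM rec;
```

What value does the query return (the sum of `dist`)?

Base: (notify, dist=0).
Iteration 1: edges from {notify} -> (tag, dist=1).
Iteration 2: edges from {tag} -> (lint, dist=2).
Iteration 3: no outgoing edges from {lint}; recursion stops.
SUM(dist) = 0 + 1 + 2 = 3.

3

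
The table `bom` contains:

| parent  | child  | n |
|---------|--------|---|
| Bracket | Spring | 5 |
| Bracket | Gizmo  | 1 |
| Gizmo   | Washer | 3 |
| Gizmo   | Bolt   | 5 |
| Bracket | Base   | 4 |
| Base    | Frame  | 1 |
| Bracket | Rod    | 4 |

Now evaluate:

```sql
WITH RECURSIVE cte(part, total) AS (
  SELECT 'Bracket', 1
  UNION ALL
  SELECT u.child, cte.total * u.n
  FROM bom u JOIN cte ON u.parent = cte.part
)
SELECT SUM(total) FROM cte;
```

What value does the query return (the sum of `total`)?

27

Base: (Bracket, total=1).
Iteration 1: components of {Bracket} -> Base = 1*4 = 4, Gizmo = 1*1 = 1, Rod = 1*4 = 4, Spring = 1*5 = 5.
Iteration 2: components of {Base,Gizmo,Rod,Spring} -> Bolt = 1*5 = 5, Frame = 4*1 = 4, Washer = 1*3 = 3.
Iteration 3: no further components; recursion stops.
SUM(total) = 1 + 5 + 1 + 4 + 4 + 3 + 5 + 4 = 27.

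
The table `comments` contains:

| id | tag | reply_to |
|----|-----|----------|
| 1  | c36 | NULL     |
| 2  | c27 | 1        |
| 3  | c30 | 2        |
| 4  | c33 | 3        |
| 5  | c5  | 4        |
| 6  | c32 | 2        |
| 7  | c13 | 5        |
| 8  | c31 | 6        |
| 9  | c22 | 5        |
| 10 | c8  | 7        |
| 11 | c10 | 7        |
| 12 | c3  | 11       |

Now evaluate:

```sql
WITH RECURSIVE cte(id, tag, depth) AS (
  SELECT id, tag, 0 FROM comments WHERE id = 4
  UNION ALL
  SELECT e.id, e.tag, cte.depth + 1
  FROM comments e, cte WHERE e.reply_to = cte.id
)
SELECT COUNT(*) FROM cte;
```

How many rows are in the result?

Base: id=4 (c33) at depth 0.
Iteration 1: rows with reply_to in {4} -> c5 (id 5, depth 1).
Iteration 2: rows with reply_to in {5} -> c13 (id 7, depth 2), c22 (id 9, depth 2).
Iteration 3: rows with reply_to in {7,9} -> c8 (id 10, depth 3), c10 (id 11, depth 3).
Iteration 4: rows with reply_to in {10,11} -> c3 (id 12, depth 4).
Iteration 5: no rows with reply_to in {12}; recursion stops.
Total rows emitted: 7.

7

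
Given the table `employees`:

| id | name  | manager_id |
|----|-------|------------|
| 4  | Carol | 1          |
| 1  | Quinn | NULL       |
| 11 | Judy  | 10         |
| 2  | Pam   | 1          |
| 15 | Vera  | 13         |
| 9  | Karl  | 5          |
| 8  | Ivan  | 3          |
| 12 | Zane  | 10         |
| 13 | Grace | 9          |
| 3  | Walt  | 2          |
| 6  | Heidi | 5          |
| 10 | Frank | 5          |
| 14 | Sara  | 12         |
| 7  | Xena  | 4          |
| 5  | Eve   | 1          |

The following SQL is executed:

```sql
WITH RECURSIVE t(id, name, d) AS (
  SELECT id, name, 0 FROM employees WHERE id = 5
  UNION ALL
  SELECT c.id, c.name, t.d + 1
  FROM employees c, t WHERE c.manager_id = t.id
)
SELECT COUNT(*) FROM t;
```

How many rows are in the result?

Base: id=5 (Eve) at d 0.
Iteration 1: rows with manager_id in {5} -> Heidi (id 6, d 1), Karl (id 9, d 1), Frank (id 10, d 1).
Iteration 2: rows with manager_id in {6,9,10} -> Judy (id 11, d 2), Zane (id 12, d 2), Grace (id 13, d 2).
Iteration 3: rows with manager_id in {11,12,13} -> Sara (id 14, d 3), Vera (id 15, d 3).
Iteration 4: no rows with manager_id in {14,15}; recursion stops.
Total rows emitted: 9.

9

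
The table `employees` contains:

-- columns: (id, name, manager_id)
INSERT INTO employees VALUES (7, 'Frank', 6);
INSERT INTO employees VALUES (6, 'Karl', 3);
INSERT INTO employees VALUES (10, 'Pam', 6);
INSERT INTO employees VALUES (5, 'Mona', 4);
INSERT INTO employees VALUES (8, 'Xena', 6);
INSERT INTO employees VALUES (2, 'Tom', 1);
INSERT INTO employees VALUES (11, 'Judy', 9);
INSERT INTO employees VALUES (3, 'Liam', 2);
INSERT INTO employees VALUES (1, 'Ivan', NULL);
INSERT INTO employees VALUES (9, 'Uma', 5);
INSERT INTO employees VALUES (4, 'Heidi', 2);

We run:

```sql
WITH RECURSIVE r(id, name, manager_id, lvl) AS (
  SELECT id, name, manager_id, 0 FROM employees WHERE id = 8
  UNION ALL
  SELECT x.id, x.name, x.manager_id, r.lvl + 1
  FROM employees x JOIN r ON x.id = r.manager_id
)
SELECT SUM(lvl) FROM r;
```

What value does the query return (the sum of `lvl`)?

Base: id=8 (Xena), manager_id=6, lvl 0.
Iteration 1: join on id=6 -> Karl (id 6, manager_id=3, lvl 1).
Iteration 2: join on id=3 -> Liam (id 3, manager_id=2, lvl 2).
Iteration 3: join on id=2 -> Tom (id 2, manager_id=1, lvl 3).
Iteration 4: join on id=1 -> Ivan (id 1, manager_id=NULL, lvl 4).
Iteration 5: manager_id is NULL; no match; recursion stops.
SUM(lvl) = 0 + 1 + 2 + 3 + 4 = 10.

10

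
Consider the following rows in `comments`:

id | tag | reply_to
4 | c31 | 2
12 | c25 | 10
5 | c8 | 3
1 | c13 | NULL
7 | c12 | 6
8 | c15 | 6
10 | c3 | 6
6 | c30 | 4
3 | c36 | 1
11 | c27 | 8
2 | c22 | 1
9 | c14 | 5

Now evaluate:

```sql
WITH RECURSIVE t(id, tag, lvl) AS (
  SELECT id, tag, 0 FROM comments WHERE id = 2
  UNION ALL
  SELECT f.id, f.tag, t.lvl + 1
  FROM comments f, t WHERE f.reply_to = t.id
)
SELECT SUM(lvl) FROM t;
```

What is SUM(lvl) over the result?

20

Base: id=2 (c22) at lvl 0.
Iteration 1: rows with reply_to in {2} -> c31 (id 4, lvl 1).
Iteration 2: rows with reply_to in {4} -> c30 (id 6, lvl 2).
Iteration 3: rows with reply_to in {6} -> c12 (id 7, lvl 3), c15 (id 8, lvl 3), c3 (id 10, lvl 3).
Iteration 4: rows with reply_to in {7,8,10} -> c27 (id 11, lvl 4), c25 (id 12, lvl 4).
Iteration 5: no rows with reply_to in {11,12}; recursion stops.
SUM(lvl) = 0 + 1 + 2 + 3 + 3 + 3 + 4 + 4 = 20.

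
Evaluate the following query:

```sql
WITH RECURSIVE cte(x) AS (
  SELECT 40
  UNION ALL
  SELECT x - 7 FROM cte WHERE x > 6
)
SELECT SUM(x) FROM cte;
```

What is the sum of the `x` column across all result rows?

Base: x=40.
Iteration 1: 40 > 6 holds -> x = 40 - 7 = 33.
Iteration 2: 33 > 6 holds -> x = 33 - 7 = 26.
Iteration 3: 26 > 6 holds -> x = 26 - 7 = 19.
Iteration 4: 19 > 6 holds -> x = 19 - 7 = 12.
Iteration 5: 12 > 6 holds -> x = 12 - 7 = 5.
Iteration 6: 5 > 6 fails; recursion stops.
SUM(x) = 40 + 33 + 26 + 19 + 12 + 5 = 135.

135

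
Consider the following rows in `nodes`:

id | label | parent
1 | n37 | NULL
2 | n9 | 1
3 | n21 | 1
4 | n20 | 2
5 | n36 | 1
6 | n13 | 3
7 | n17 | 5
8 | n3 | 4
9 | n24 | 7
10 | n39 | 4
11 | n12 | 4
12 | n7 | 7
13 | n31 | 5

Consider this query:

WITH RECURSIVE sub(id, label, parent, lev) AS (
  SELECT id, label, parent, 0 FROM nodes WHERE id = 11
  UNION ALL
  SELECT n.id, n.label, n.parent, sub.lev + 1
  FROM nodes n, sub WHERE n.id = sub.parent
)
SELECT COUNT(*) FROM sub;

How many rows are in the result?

4

Base: id=11 (n12), parent=4, lev 0.
Iteration 1: join on id=4 -> n20 (id 4, parent=2, lev 1).
Iteration 2: join on id=2 -> n9 (id 2, parent=1, lev 2).
Iteration 3: join on id=1 -> n37 (id 1, parent=NULL, lev 3).
Iteration 4: parent is NULL; no match; recursion stops.
Total rows emitted: 4.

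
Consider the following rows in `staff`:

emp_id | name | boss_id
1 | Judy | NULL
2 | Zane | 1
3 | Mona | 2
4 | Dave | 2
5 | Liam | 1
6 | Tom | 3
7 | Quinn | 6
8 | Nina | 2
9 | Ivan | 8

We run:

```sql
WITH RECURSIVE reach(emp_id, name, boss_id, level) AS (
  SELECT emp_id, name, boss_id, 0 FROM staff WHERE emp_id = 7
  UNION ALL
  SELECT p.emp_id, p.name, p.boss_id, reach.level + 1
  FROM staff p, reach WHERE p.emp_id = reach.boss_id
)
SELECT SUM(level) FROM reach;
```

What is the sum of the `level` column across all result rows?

10

Base: emp_id=7 (Quinn), boss_id=6, level 0.
Iteration 1: join on emp_id=6 -> Tom (id 6, boss_id=3, level 1).
Iteration 2: join on emp_id=3 -> Mona (id 3, boss_id=2, level 2).
Iteration 3: join on emp_id=2 -> Zane (id 2, boss_id=1, level 3).
Iteration 4: join on emp_id=1 -> Judy (id 1, boss_id=NULL, level 4).
Iteration 5: boss_id is NULL; no match; recursion stops.
SUM(level) = 0 + 1 + 2 + 3 + 4 = 10.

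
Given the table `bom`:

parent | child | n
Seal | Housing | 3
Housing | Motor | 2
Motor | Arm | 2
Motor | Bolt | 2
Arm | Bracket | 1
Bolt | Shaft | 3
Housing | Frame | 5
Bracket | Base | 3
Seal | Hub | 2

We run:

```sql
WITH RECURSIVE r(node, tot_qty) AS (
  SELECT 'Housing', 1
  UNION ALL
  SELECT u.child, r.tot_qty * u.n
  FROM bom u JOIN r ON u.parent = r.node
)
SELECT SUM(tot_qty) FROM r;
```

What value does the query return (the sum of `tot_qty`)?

44

Base: (Housing, tot_qty=1).
Iteration 1: components of {Housing} -> Frame = 1*5 = 5, Motor = 1*2 = 2.
Iteration 2: components of {Frame,Motor} -> Arm = 2*2 = 4, Bolt = 2*2 = 4.
Iteration 3: components of {Arm,Bolt} -> Bracket = 4*1 = 4, Shaft = 4*3 = 12.
Iteration 4: components of {Bracket,Shaft} -> Base = 4*3 = 12.
Iteration 5: no further components; recursion stops.
SUM(tot_qty) = 1 + 2 + 5 + 4 + 4 + 4 + 12 + 12 = 44.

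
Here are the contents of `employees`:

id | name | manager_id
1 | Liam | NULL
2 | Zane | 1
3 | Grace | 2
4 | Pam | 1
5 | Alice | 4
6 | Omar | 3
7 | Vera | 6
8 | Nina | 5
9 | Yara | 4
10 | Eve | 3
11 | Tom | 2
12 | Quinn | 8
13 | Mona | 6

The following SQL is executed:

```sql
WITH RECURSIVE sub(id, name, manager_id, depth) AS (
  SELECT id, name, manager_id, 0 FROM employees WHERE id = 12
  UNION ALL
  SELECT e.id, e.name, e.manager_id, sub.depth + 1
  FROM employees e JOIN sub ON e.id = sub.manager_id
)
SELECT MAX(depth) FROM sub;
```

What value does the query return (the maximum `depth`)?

4

Base: id=12 (Quinn), manager_id=8, depth 0.
Iteration 1: join on id=8 -> Nina (id 8, manager_id=5, depth 1).
Iteration 2: join on id=5 -> Alice (id 5, manager_id=4, depth 2).
Iteration 3: join on id=4 -> Pam (id 4, manager_id=1, depth 3).
Iteration 4: join on id=1 -> Liam (id 1, manager_id=NULL, depth 4).
Iteration 5: manager_id is NULL; no match; recursion stops.
depth values: 0, 1, 2, 3, 4; the maximum is 4.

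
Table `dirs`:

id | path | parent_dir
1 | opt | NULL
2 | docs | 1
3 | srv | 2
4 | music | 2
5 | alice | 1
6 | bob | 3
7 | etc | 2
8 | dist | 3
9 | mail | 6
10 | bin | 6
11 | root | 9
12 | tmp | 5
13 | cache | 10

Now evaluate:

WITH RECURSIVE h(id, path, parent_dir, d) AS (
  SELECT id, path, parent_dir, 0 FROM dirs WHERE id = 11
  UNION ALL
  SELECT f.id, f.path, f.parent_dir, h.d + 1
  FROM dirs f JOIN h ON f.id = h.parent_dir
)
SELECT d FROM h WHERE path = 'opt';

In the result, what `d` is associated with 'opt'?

Base: id=11 (root), parent_dir=9, d 0.
Iteration 1: join on id=9 -> mail (id 9, parent_dir=6, d 1).
Iteration 2: join on id=6 -> bob (id 6, parent_dir=3, d 2).
Iteration 3: join on id=3 -> srv (id 3, parent_dir=2, d 3).
Iteration 4: join on id=2 -> docs (id 2, parent_dir=1, d 4).
Iteration 5: join on id=1 -> opt (id 1, parent_dir=NULL, d 5).
Iteration 6: parent_dir is NULL; no match; recursion stops.

5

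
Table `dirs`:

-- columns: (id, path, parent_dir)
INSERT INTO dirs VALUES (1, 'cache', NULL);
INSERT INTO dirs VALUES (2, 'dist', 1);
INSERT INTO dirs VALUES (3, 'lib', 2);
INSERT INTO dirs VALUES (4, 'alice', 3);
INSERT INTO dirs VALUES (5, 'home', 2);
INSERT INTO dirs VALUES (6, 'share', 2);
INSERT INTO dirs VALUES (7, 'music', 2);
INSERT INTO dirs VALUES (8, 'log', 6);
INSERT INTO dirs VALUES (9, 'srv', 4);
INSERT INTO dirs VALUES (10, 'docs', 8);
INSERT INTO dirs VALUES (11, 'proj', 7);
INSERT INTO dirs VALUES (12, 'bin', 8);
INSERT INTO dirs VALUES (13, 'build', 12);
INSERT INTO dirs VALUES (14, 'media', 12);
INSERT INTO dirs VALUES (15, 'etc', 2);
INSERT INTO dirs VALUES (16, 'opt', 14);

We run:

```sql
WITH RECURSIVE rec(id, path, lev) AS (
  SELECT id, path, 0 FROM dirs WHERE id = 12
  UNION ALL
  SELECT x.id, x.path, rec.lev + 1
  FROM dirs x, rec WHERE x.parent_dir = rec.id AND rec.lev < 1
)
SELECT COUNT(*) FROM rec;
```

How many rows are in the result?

3

Base: id=12 (bin) at lev 0.
Iteration 1: rows with parent_dir in {12} -> build (id 13, lev 1), media (id 14, lev 1).
Iteration 2: lev < 1 fails for all current rows; recursion stops.
Total rows emitted: 3.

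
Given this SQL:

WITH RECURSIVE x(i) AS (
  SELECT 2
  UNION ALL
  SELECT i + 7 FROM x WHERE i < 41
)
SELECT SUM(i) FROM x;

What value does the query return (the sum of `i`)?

161

Base: i=2.
Iteration 1: 2 < 41 holds -> i = 2 + 7 = 9.
Iteration 2: 9 < 41 holds -> i = 9 + 7 = 16.
Iteration 3: 16 < 41 holds -> i = 16 + 7 = 23.
Iteration 4: 23 < 41 holds -> i = 23 + 7 = 30.
Iteration 5: 30 < 41 holds -> i = 30 + 7 = 37.
Iteration 6: 37 < 41 holds -> i = 37 + 7 = 44.
Iteration 7: 44 < 41 fails; recursion stops.
SUM(i) = 2 + 9 + 16 + 23 + 30 + 37 + 44 = 161.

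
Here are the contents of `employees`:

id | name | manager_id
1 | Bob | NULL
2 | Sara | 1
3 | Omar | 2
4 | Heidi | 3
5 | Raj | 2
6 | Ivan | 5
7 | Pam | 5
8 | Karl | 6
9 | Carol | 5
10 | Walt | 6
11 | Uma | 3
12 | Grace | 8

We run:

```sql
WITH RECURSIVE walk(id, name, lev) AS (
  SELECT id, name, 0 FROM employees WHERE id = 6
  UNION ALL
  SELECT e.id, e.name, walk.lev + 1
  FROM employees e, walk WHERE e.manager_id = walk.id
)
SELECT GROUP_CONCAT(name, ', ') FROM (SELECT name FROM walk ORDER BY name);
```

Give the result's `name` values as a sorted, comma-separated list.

Grace, Ivan, Karl, Walt

Base: id=6 (Ivan) at lev 0.
Iteration 1: rows with manager_id in {6} -> Karl (id 8, lev 1), Walt (id 10, lev 1).
Iteration 2: rows with manager_id in {8,10} -> Grace (id 12, lev 2).
Iteration 3: no rows with manager_id in {12}; recursion stops.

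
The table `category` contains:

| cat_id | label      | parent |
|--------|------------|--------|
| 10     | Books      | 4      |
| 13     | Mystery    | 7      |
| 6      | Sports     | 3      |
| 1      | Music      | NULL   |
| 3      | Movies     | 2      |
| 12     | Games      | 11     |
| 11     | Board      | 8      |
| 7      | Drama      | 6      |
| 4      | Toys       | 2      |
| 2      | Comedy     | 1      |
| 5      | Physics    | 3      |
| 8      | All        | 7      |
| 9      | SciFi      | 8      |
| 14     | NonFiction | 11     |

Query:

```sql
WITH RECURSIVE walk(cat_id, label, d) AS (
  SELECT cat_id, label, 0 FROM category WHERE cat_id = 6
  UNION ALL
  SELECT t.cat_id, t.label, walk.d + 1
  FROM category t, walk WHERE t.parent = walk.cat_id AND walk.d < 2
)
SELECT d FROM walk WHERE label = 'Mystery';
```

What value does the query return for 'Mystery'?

2

Base: cat_id=6 (Sports) at d 0.
Iteration 1: rows with parent in {6} -> Drama (id 7, d 1).
Iteration 2: rows with parent in {7} -> All (id 8, d 2), Mystery (id 13, d 2).
Iteration 3: d < 2 fails for all current rows; recursion stops.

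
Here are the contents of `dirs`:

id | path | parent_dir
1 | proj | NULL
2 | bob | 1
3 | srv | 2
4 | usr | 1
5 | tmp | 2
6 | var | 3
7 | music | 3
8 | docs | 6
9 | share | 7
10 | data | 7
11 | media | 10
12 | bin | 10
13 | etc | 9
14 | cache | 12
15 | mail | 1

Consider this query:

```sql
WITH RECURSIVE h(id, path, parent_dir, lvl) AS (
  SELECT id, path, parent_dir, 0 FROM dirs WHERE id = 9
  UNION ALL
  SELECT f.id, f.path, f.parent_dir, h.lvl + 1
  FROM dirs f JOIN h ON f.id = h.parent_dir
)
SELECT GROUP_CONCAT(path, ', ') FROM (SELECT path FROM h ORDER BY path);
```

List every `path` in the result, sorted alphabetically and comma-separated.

Base: id=9 (share), parent_dir=7, lvl 0.
Iteration 1: join on id=7 -> music (id 7, parent_dir=3, lvl 1).
Iteration 2: join on id=3 -> srv (id 3, parent_dir=2, lvl 2).
Iteration 3: join on id=2 -> bob (id 2, parent_dir=1, lvl 3).
Iteration 4: join on id=1 -> proj (id 1, parent_dir=NULL, lvl 4).
Iteration 5: parent_dir is NULL; no match; recursion stops.

bob, music, proj, share, srv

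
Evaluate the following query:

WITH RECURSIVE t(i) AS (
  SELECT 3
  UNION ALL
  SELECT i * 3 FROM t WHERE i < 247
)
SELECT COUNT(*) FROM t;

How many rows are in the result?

Base: i=3.
Iteration 1: 3 < 247 holds -> i = 3 * 3 = 9.
Iteration 2: 9 < 247 holds -> i = 9 * 3 = 27.
Iteration 3: 27 < 247 holds -> i = 27 * 3 = 81.
Iteration 4: 81 < 247 holds -> i = 81 * 3 = 243.
Iteration 5: 243 < 247 holds -> i = 243 * 3 = 729.
Iteration 6: 729 < 247 fails; recursion stops.
Total rows emitted: 6.

6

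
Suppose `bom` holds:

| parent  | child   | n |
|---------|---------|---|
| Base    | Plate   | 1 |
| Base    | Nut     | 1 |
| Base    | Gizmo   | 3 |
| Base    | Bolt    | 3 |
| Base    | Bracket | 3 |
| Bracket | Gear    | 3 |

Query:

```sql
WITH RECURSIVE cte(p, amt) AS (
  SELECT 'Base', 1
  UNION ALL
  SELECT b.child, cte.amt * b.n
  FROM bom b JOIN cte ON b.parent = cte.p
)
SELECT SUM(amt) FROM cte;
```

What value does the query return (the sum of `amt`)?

Base: (Base, amt=1).
Iteration 1: components of {Base} -> Bolt = 1*3 = 3, Bracket = 1*3 = 3, Gizmo = 1*3 = 3, Nut = 1*1 = 1, Plate = 1*1 = 1.
Iteration 2: components of {Bolt,Bracket,Gizmo,Nut,Plate} -> Gear = 3*3 = 9.
Iteration 3: no further components; recursion stops.
SUM(amt) = 1 + 1 + 1 + 3 + 3 + 3 + 9 = 21.

21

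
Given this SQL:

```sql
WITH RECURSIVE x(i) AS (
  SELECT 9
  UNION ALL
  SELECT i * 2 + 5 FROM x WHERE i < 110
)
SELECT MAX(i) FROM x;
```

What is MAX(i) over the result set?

219

Base: i=9.
Iteration 1: 9 < 110 holds -> i = 9 * 2 + 5 = 23.
Iteration 2: 23 < 110 holds -> i = 23 * 2 + 5 = 51.
Iteration 3: 51 < 110 holds -> i = 51 * 2 + 5 = 107.
Iteration 4: 107 < 110 holds -> i = 107 * 2 + 5 = 219.
Iteration 5: 219 < 110 fails; recursion stops.
i values: 9, 23, 51, 107, 219; the maximum is 219.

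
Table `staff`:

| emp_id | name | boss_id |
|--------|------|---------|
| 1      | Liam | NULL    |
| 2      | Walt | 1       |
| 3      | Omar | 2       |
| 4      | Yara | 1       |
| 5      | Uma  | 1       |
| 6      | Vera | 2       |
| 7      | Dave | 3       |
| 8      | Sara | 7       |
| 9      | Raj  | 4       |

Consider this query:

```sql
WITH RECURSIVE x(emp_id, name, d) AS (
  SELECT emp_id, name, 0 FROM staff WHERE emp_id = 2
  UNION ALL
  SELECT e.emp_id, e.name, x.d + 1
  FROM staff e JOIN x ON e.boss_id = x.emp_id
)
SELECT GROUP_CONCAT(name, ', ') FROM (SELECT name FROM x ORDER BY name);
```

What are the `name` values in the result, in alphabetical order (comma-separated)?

Dave, Omar, Sara, Vera, Walt

Base: emp_id=2 (Walt) at d 0.
Iteration 1: rows with boss_id in {2} -> Omar (id 3, d 1), Vera (id 6, d 1).
Iteration 2: rows with boss_id in {3,6} -> Dave (id 7, d 2).
Iteration 3: rows with boss_id in {7} -> Sara (id 8, d 3).
Iteration 4: no rows with boss_id in {8}; recursion stops.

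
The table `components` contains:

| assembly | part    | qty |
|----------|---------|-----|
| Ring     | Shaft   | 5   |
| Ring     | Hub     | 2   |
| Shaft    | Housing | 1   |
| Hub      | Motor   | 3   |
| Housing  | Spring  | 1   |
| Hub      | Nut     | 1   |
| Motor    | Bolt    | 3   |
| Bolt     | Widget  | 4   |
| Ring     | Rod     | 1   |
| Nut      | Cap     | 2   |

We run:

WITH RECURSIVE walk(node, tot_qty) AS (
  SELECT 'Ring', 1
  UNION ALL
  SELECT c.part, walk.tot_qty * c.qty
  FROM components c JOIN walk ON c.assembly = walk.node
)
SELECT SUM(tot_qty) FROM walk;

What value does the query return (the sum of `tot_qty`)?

121

Base: (Ring, tot_qty=1).
Iteration 1: components of {Ring} -> Hub = 1*2 = 2, Rod = 1*1 = 1, Shaft = 1*5 = 5.
Iteration 2: components of {Hub,Rod,Shaft} -> Housing = 5*1 = 5, Motor = 2*3 = 6, Nut = 2*1 = 2.
Iteration 3: components of {Housing,Motor,Nut} -> Bolt = 6*3 = 18, Cap = 2*2 = 4, Spring = 5*1 = 5.
Iteration 4: components of {Bolt,Cap,Spring} -> Widget = 18*4 = 72.
Iteration 5: no further components; recursion stops.
SUM(tot_qty) = 1 + 5 + 2 + 1 + 5 + 6 + 2 + 5 + 18 + 4 + 72 = 121.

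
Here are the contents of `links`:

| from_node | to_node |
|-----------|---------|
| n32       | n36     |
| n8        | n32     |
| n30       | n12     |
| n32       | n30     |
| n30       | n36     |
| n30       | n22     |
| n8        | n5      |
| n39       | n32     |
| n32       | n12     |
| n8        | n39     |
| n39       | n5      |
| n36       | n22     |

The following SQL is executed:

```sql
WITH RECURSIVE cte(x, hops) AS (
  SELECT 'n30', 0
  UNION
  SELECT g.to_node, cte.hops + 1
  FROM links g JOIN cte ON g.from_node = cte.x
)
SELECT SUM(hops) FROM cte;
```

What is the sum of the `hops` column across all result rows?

Base: (n30, hops=0).
Iteration 1: edges from {n30} -> (n12, hops=1), (n22, hops=1), (n36, hops=1).
Iteration 2: edges from {n12,n22,n36} -> (n22, hops=2).
Iteration 3: no outgoing edges from {n22}; recursion stops.
SUM(hops) = 0 + 1 + 1 + 1 + 2 = 5.

5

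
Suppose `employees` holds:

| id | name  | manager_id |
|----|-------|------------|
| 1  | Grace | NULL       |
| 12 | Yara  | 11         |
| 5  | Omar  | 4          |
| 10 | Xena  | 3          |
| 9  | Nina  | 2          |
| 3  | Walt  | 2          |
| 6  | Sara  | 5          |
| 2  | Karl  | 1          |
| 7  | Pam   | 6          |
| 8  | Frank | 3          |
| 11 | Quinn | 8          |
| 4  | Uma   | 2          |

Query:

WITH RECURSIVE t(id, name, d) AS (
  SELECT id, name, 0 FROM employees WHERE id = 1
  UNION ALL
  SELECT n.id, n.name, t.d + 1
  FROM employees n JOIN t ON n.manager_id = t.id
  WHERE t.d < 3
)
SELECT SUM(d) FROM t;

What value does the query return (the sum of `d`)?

16

Base: id=1 (Grace) at d 0.
Iteration 1: rows with manager_id in {1} -> Karl (id 2, d 1).
Iteration 2: rows with manager_id in {2} -> Walt (id 3, d 2), Uma (id 4, d 2), Nina (id 9, d 2).
Iteration 3: rows with manager_id in {3,4,9} -> Omar (id 5, d 3), Frank (id 8, d 3), Xena (id 10, d 3).
Iteration 4: d < 3 fails for all current rows; recursion stops.
SUM(d) = 0 + 1 + 2 + 2 + 2 + 3 + 3 + 3 = 16.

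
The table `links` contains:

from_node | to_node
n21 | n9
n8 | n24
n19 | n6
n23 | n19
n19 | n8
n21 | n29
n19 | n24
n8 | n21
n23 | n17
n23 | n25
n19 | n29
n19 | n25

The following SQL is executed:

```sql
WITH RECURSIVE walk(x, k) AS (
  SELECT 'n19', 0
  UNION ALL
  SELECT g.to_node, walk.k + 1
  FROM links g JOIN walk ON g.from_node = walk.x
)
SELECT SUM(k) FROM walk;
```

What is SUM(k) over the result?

Base: (n19, k=0).
Iteration 1: edges from {n19} -> (n24, k=1), (n25, k=1), (n29, k=1), (n6, k=1), (n8, k=1).
Iteration 2: edges from {n24,n25,n29,n6,n8} -> (n21, k=2), (n24, k=2).
Iteration 3: edges from {n21,n24} -> (n29, k=3), (n9, k=3).
Iteration 4: no outgoing edges from {n29,n9}; recursion stops.
SUM(k) = 0 + 1 + 1 + 1 + 1 + 1 + 2 + 2 + 3 + 3 = 15.

15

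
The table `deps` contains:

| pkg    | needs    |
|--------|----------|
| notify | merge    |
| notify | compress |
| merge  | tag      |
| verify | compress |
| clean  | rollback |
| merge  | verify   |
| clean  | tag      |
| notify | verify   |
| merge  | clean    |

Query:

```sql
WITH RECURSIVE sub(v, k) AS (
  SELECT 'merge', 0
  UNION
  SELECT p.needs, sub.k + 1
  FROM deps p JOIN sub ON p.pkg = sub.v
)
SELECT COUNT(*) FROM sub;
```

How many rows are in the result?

Base: (merge, k=0).
Iteration 1: edges from {merge} -> (clean, k=1), (tag, k=1), (verify, k=1).
Iteration 2: edges from {clean,tag,verify} -> (compress, k=2), (rollback, k=2), (tag, k=2).
Iteration 3: no outgoing edges from {compress,rollback,tag}; recursion stops.
Total rows emitted: 7.

7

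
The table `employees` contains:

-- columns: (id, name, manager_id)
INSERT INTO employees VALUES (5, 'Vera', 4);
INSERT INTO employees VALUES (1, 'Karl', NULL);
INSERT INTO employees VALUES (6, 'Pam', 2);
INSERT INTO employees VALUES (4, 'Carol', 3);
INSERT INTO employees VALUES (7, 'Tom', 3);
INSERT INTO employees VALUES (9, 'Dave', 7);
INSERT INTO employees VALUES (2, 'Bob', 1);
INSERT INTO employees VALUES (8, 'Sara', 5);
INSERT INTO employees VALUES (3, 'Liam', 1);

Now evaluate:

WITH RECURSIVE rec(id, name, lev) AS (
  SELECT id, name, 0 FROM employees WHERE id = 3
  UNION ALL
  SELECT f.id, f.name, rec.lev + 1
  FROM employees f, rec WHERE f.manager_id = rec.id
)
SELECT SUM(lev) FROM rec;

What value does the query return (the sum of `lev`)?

9

Base: id=3 (Liam) at lev 0.
Iteration 1: rows with manager_id in {3} -> Carol (id 4, lev 1), Tom (id 7, lev 1).
Iteration 2: rows with manager_id in {4,7} -> Vera (id 5, lev 2), Dave (id 9, lev 2).
Iteration 3: rows with manager_id in {5,9} -> Sara (id 8, lev 3).
Iteration 4: no rows with manager_id in {8}; recursion stops.
SUM(lev) = 0 + 1 + 1 + 2 + 2 + 3 = 9.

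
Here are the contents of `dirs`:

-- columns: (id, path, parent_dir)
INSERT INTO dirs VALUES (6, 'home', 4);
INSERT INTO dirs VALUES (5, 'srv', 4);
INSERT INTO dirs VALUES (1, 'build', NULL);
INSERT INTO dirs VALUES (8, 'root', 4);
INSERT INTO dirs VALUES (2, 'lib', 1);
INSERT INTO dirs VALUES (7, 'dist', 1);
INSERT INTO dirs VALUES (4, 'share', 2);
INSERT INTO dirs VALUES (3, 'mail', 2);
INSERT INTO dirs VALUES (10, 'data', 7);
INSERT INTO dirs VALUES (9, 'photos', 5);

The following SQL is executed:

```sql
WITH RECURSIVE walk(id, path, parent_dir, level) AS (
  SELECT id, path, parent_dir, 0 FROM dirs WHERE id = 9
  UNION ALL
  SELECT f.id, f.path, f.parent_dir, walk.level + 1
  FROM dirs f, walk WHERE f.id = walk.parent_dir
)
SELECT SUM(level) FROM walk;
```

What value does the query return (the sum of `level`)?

Base: id=9 (photos), parent_dir=5, level 0.
Iteration 1: join on id=5 -> srv (id 5, parent_dir=4, level 1).
Iteration 2: join on id=4 -> share (id 4, parent_dir=2, level 2).
Iteration 3: join on id=2 -> lib (id 2, parent_dir=1, level 3).
Iteration 4: join on id=1 -> build (id 1, parent_dir=NULL, level 4).
Iteration 5: parent_dir is NULL; no match; recursion stops.
SUM(level) = 0 + 1 + 2 + 3 + 4 = 10.

10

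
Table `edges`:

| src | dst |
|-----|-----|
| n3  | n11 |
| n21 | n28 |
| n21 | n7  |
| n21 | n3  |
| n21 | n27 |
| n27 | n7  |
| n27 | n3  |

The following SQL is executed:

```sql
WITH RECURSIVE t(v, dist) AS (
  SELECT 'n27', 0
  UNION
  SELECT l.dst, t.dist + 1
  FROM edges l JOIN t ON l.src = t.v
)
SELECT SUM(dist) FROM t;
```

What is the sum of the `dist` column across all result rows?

Base: (n27, dist=0).
Iteration 1: edges from {n27} -> (n3, dist=1), (n7, dist=1).
Iteration 2: edges from {n3,n7} -> (n11, dist=2).
Iteration 3: no outgoing edges from {n11}; recursion stops.
SUM(dist) = 0 + 1 + 1 + 2 = 4.

4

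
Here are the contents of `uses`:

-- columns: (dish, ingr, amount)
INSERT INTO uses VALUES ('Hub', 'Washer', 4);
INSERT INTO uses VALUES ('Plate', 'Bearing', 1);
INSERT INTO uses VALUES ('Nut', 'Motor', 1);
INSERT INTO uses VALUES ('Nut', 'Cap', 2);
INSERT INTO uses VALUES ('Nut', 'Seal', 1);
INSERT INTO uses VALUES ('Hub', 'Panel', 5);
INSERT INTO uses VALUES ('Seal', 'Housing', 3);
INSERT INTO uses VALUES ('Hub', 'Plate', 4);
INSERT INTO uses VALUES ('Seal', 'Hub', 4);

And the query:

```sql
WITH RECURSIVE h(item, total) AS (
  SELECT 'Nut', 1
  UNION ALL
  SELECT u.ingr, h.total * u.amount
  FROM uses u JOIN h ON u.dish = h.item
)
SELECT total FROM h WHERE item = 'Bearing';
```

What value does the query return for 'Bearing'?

Base: (Nut, total=1).
Iteration 1: components of {Nut} -> Cap = 1*2 = 2, Motor = 1*1 = 1, Seal = 1*1 = 1.
Iteration 2: components of {Cap,Motor,Seal} -> Housing = 1*3 = 3, Hub = 1*4 = 4.
Iteration 3: components of {Housing,Hub} -> Panel = 4*5 = 20, Plate = 4*4 = 16, Washer = 4*4 = 16.
Iteration 4: components of {Panel,Plate,Washer} -> Bearing = 16*1 = 16.
Iteration 5: no further components; recursion stops.

16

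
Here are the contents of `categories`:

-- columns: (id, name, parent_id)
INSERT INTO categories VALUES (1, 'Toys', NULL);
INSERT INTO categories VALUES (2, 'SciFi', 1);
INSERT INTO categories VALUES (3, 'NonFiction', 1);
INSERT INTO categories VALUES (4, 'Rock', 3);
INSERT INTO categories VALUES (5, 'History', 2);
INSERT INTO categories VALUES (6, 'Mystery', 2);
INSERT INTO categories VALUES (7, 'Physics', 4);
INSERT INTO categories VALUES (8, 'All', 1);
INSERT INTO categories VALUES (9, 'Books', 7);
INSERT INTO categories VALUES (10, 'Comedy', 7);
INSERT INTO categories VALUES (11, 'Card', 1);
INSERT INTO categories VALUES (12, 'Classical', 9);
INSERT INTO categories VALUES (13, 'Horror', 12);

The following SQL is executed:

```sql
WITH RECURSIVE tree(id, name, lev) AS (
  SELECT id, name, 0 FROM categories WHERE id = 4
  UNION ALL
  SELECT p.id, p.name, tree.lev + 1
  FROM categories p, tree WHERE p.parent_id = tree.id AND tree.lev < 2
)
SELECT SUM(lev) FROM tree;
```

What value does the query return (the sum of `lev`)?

5

Base: id=4 (Rock) at lev 0.
Iteration 1: rows with parent_id in {4} -> Physics (id 7, lev 1).
Iteration 2: rows with parent_id in {7} -> Books (id 9, lev 2), Comedy (id 10, lev 2).
Iteration 3: lev < 2 fails for all current rows; recursion stops.
SUM(lev) = 0 + 1 + 2 + 2 = 5.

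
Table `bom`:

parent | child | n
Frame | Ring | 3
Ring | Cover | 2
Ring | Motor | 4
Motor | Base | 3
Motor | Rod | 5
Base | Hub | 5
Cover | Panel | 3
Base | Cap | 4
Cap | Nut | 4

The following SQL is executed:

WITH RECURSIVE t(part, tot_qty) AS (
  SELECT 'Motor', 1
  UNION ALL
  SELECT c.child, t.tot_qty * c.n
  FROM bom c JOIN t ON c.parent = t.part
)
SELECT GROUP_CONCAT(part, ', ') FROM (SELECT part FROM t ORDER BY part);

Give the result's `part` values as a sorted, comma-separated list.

Base, Cap, Hub, Motor, Nut, Rod

Base: (Motor, tot_qty=1).
Iteration 1: components of {Motor} -> Base = 1*3 = 3, Rod = 1*5 = 5.
Iteration 2: components of {Base,Rod} -> Cap = 3*4 = 12, Hub = 3*5 = 15.
Iteration 3: components of {Cap,Hub} -> Nut = 12*4 = 48.
Iteration 4: no further components; recursion stops.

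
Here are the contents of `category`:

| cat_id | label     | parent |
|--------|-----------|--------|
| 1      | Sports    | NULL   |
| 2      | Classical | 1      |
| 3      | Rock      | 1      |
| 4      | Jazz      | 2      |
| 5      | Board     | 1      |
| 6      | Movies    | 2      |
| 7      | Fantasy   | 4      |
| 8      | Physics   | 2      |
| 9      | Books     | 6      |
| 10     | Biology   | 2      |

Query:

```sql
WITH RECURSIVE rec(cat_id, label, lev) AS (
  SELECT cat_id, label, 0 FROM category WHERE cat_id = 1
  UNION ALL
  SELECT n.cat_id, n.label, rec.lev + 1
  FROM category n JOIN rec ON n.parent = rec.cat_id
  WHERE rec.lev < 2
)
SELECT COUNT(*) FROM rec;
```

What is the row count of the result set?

Base: cat_id=1 (Sports) at lev 0.
Iteration 1: rows with parent in {1} -> Classical (id 2, lev 1), Rock (id 3, lev 1), Board (id 5, lev 1).
Iteration 2: rows with parent in {2,3,5} -> Jazz (id 4, lev 2), Movies (id 6, lev 2), Physics (id 8, lev 2), Biology (id 10, lev 2).
Iteration 3: lev < 2 fails for all current rows; recursion stops.
Total rows emitted: 8.

8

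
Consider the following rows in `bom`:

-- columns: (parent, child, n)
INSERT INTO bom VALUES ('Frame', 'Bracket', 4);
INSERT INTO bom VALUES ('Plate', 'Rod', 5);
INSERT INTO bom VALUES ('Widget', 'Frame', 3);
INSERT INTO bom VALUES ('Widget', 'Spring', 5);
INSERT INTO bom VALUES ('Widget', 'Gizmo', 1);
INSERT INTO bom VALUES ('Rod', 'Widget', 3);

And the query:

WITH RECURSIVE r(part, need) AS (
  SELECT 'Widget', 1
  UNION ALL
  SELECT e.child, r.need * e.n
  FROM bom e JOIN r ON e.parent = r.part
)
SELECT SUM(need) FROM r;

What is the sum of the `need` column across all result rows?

Base: (Widget, need=1).
Iteration 1: components of {Widget} -> Frame = 1*3 = 3, Gizmo = 1*1 = 1, Spring = 1*5 = 5.
Iteration 2: components of {Frame,Gizmo,Spring} -> Bracket = 3*4 = 12.
Iteration 3: no further components; recursion stops.
SUM(need) = 1 + 5 + 3 + 1 + 12 = 22.

22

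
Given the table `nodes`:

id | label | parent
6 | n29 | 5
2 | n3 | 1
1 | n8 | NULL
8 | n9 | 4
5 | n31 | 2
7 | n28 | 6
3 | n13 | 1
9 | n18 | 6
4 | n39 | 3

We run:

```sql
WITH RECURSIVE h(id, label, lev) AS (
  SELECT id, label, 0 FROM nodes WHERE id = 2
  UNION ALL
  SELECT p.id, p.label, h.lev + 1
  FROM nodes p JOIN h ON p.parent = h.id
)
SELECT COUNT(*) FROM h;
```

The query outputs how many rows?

Base: id=2 (n3) at lev 0.
Iteration 1: rows with parent in {2} -> n31 (id 5, lev 1).
Iteration 2: rows with parent in {5} -> n29 (id 6, lev 2).
Iteration 3: rows with parent in {6} -> n28 (id 7, lev 3), n18 (id 9, lev 3).
Iteration 4: no rows with parent in {7,9}; recursion stops.
Total rows emitted: 5.

5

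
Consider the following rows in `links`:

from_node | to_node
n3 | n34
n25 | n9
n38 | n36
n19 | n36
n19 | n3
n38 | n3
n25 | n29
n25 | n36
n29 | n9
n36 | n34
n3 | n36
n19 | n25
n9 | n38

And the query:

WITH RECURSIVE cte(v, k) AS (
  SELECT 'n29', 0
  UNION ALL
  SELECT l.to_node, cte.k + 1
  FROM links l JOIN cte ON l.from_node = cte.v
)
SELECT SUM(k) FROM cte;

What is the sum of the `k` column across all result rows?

26

Base: (n29, k=0).
Iteration 1: edges from {n29} -> (n9, k=1).
Iteration 2: edges from {n9} -> (n38, k=2).
Iteration 3: edges from {n38} -> (n3, k=3), (n36, k=3).
Iteration 4: edges from {n3,n36} -> (n34, k=4) x2, (n36, k=4). [UNION ALL keeps all 3 new rows, including repeats]
Iteration 5: edges from {n34,n36} -> (n34, k=5).
Iteration 6: no outgoing edges from {n34}; recursion stops.
SUM(k) = 0 + 1 + 2 + 3 + 3 + 4 + 4 + 4 + 5 = 26.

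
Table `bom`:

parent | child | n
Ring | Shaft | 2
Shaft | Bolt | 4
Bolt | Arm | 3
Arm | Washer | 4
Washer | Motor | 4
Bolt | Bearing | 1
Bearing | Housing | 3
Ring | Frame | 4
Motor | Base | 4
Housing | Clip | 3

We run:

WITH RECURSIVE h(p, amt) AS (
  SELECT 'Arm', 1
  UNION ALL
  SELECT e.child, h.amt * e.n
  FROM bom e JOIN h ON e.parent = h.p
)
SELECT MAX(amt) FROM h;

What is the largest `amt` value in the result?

64

Base: (Arm, amt=1).
Iteration 1: components of {Arm} -> Washer = 1*4 = 4.
Iteration 2: components of {Washer} -> Motor = 4*4 = 16.
Iteration 3: components of {Motor} -> Base = 16*4 = 64.
Iteration 4: no further components; recursion stops.
amt values: 1, 4, 16, 64; the maximum is 64.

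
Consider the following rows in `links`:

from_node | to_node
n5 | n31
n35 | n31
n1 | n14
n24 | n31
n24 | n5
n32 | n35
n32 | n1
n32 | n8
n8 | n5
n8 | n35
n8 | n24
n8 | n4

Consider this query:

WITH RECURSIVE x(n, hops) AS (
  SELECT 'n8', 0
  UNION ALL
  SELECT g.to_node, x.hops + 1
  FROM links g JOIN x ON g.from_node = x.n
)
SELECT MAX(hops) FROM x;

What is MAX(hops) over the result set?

3

Base: (n8, hops=0).
Iteration 1: edges from {n8} -> (n24, hops=1), (n35, hops=1), (n4, hops=1), (n5, hops=1).
Iteration 2: edges from {n24,n35,n4,n5} -> (n31, hops=2) x3, (n5, hops=2). [UNION ALL keeps all 4 new rows, including repeats]
Iteration 3: edges from {n31,n5} -> (n31, hops=3).
Iteration 4: no outgoing edges from {n31}; recursion stops.
hops values: 0, 1, 1, 1, 1, 2, 2, 2, 2, 3; the maximum is 3.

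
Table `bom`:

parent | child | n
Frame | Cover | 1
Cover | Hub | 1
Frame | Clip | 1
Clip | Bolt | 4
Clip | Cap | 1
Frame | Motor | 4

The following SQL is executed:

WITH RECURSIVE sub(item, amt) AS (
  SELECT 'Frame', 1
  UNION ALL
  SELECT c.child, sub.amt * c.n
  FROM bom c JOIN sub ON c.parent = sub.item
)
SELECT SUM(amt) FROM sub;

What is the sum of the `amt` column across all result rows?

Base: (Frame, amt=1).
Iteration 1: components of {Frame} -> Clip = 1*1 = 1, Cover = 1*1 = 1, Motor = 1*4 = 4.
Iteration 2: components of {Clip,Cover,Motor} -> Bolt = 1*4 = 4, Cap = 1*1 = 1, Hub = 1*1 = 1.
Iteration 3: no further components; recursion stops.
SUM(amt) = 1 + 1 + 1 + 4 + 1 + 4 + 1 = 13.

13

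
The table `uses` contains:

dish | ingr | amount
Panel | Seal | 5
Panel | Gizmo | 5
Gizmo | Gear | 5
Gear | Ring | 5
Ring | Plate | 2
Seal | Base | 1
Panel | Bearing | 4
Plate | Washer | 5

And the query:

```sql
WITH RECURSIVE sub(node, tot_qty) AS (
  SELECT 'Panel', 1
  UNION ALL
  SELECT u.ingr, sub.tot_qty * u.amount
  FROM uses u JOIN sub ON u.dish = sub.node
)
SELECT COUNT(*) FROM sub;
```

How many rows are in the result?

Base: (Panel, tot_qty=1).
Iteration 1: components of {Panel} -> Bearing = 1*4 = 4, Gizmo = 1*5 = 5, Seal = 1*5 = 5.
Iteration 2: components of {Bearing,Gizmo,Seal} -> Base = 5*1 = 5, Gear = 5*5 = 25.
Iteration 3: components of {Base,Gear} -> Ring = 25*5 = 125.
Iteration 4: components of {Ring} -> Plate = 125*2 = 250.
Iteration 5: components of {Plate} -> Washer = 250*5 = 1250.
Iteration 6: no further components; recursion stops.
Total rows emitted: 9.

9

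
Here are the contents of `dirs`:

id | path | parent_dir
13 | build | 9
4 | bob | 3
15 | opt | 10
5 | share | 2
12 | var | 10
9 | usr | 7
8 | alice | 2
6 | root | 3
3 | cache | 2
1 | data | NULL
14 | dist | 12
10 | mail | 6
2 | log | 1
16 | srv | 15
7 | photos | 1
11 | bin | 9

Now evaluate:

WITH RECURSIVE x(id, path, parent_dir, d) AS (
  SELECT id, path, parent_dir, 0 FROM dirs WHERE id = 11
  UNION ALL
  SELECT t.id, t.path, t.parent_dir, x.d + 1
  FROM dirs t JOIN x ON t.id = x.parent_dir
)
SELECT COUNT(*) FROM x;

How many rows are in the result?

4

Base: id=11 (bin), parent_dir=9, d 0.
Iteration 1: join on id=9 -> usr (id 9, parent_dir=7, d 1).
Iteration 2: join on id=7 -> photos (id 7, parent_dir=1, d 2).
Iteration 3: join on id=1 -> data (id 1, parent_dir=NULL, d 3).
Iteration 4: parent_dir is NULL; no match; recursion stops.
Total rows emitted: 4.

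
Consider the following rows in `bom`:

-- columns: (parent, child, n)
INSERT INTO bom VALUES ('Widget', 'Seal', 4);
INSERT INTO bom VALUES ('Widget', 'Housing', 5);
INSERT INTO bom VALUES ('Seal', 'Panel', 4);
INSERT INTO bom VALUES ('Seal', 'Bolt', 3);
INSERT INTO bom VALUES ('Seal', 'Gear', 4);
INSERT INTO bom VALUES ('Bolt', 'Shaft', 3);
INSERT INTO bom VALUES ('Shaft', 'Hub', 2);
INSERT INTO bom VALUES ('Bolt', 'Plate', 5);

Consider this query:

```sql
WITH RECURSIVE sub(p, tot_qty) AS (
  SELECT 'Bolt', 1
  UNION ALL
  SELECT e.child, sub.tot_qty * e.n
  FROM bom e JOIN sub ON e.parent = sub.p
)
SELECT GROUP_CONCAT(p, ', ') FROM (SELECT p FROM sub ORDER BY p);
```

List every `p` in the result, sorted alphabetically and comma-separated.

Bolt, Hub, Plate, Shaft

Base: (Bolt, tot_qty=1).
Iteration 1: components of {Bolt} -> Plate = 1*5 = 5, Shaft = 1*3 = 3.
Iteration 2: components of {Plate,Shaft} -> Hub = 3*2 = 6.
Iteration 3: no further components; recursion stops.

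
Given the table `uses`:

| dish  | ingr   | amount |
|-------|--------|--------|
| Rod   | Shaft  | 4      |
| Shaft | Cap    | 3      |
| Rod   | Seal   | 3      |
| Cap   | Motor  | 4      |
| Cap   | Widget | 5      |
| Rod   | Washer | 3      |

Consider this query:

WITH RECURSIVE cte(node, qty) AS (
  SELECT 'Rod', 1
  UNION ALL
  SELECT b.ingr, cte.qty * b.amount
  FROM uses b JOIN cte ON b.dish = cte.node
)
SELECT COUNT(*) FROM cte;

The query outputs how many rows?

7

Base: (Rod, qty=1).
Iteration 1: components of {Rod} -> Seal = 1*3 = 3, Shaft = 1*4 = 4, Washer = 1*3 = 3.
Iteration 2: components of {Seal,Shaft,Washer} -> Cap = 4*3 = 12.
Iteration 3: components of {Cap} -> Motor = 12*4 = 48, Widget = 12*5 = 60.
Iteration 4: no further components; recursion stops.
Total rows emitted: 7.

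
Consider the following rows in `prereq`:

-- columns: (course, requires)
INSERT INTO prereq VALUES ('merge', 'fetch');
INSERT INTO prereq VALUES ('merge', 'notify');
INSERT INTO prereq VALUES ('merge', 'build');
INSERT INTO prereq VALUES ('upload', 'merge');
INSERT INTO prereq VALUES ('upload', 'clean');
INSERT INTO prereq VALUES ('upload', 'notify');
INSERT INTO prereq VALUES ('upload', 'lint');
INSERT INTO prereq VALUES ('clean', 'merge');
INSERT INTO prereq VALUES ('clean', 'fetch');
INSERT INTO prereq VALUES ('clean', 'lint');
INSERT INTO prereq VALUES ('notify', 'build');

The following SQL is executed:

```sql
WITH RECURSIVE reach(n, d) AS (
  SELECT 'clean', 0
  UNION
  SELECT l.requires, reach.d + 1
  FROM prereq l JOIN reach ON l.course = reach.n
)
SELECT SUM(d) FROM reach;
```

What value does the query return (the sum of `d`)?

Base: (clean, d=0).
Iteration 1: edges from {clean} -> (fetch, d=1), (lint, d=1), (merge, d=1).
Iteration 2: edges from {fetch,lint,merge} -> (build, d=2), (fetch, d=2), (notify, d=2).
Iteration 3: edges from {build,fetch,notify} -> (build, d=3).
Iteration 4: no outgoing edges from {build}; recursion stops.
SUM(d) = 0 + 1 + 1 + 1 + 2 + 2 + 2 + 3 = 12.

12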